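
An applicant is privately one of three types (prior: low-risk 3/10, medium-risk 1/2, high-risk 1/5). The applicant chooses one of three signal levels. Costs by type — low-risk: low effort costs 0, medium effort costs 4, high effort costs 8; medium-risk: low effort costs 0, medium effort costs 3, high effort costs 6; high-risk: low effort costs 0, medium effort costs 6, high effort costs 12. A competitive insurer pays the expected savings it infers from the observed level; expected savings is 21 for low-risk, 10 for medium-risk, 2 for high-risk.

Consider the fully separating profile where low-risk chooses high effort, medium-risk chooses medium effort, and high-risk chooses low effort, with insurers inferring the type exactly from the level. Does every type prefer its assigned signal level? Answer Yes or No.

No

Separating rebates: high effort → 21, medium effort → 10, low effort → 2.
low-risk (assigned high effort): low effort: 2 − 0 = 2; medium effort: 10 − 4 = 6; high effort: 21 − 8 = 13. low-risk stays.
medium-risk (assigned medium effort): low effort: 2 − 0 = 2; medium effort: 10 − 3 = 7; high effort: 21 − 6 = 15. medium-risk prefers high effort.
high-risk (assigned low effort): low effort: 2 − 0 = 2; medium effort: 10 − 6 = 4; high effort: 21 − 12 = 9. high-risk prefers high effort.
At least one type deviates; the separating profile fails.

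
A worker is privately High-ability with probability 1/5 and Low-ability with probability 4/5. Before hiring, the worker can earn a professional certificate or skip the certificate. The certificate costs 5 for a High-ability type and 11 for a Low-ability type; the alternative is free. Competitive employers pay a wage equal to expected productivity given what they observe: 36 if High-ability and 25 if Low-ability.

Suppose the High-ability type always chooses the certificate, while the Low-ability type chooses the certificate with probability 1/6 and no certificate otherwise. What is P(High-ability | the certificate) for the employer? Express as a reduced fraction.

P(the certificate) = (1/5)·1 + (4/5)·(1/6) = 1/3.
By Bayes' rule, P(High-ability | the certificate) = (1/5) / (1/3) = 3/5.

3/5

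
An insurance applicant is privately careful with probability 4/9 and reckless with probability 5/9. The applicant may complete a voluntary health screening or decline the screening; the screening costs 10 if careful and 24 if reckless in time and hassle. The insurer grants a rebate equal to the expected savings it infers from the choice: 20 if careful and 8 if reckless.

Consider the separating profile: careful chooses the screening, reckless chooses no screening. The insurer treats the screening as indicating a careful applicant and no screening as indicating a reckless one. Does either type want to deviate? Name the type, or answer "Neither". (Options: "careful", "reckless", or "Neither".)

Neither

The screening pays 20; no screening pays 8.
careful: assigned the screening, nets 20 − 10 = 10; deviating to no screening nets 8.
reckless: assigned no screening, nets 8; deviating to the screening nets 20 − 24 = -4.
Both types strictly prefer their assigned action; no profitable deviation.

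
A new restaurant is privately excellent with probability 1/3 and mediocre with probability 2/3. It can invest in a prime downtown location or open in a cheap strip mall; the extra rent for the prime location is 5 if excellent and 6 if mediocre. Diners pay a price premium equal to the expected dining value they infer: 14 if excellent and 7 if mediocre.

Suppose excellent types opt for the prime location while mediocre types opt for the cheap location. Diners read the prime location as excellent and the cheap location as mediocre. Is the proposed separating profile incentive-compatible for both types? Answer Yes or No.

No

Under these beliefs, the prime location earns price premium 14 and the cheap location earns price premium 7.
excellent: the prime location nets 14 − 5 = 9; the cheap location nets 7. excellent prefers the prime location.
mediocre: the prime location nets 14 − 6 = 8; the cheap location nets 7. mediocre would deviate to the prime location.
mediocre has a profitable deviation, so the profile is not an equilibrium.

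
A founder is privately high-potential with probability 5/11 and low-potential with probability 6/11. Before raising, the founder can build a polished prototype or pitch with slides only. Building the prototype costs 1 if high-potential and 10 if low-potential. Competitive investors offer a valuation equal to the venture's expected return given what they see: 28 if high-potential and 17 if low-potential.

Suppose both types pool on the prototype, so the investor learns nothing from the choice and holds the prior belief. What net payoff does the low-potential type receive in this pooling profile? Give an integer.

Pooled valuation = 5/11·28 + 6/11·17 = 22.
low-potential pays cost 10 for the prototype, so net payoff = 22 − 10 = 12.

12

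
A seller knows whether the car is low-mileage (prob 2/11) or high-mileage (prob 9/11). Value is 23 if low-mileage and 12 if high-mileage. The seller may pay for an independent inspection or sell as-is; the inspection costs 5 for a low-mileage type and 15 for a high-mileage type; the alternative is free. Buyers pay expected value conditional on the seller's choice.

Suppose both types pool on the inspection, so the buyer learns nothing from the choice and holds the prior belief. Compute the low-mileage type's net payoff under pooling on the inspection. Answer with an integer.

Pooled price = 2/11·23 + 9/11·12 = 14.
low-mileage pays cost 5 for the inspection, so net payoff = 14 − 5 = 9.

9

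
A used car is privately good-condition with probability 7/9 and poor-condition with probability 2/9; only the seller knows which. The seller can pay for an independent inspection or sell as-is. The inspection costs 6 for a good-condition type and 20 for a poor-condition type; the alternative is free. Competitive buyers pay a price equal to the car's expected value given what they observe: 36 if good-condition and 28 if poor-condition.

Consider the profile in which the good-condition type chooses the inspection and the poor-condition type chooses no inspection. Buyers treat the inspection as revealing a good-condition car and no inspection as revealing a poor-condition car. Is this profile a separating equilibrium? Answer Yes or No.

Yes

Under these beliefs, the inspection earns price 36 and no inspection earns price 28.
good-condition: the inspection nets 36 − 6 = 30; no inspection nets 28. good-condition prefers the inspection.
poor-condition: the inspection nets 36 − 20 = 16; no inspection nets 28. poor-condition prefers no inspection.
Neither type deviates, so the separating profile is an equilibrium.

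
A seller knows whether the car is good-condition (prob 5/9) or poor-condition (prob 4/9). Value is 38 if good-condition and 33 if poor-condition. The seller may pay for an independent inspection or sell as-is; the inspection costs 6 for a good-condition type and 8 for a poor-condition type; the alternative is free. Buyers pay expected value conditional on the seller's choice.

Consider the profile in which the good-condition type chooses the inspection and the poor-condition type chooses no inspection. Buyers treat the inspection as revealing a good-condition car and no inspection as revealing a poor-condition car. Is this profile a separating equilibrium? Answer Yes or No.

No

Under these beliefs, the inspection earns price 38 and no inspection earns price 33.
good-condition: the inspection nets 38 − 6 = 32; no inspection nets 33. good-condition would deviate to no inspection.
poor-condition: the inspection nets 38 − 8 = 30; no inspection nets 33. poor-condition prefers no inspection.
good-condition has a profitable deviation, so the profile is not an equilibrium.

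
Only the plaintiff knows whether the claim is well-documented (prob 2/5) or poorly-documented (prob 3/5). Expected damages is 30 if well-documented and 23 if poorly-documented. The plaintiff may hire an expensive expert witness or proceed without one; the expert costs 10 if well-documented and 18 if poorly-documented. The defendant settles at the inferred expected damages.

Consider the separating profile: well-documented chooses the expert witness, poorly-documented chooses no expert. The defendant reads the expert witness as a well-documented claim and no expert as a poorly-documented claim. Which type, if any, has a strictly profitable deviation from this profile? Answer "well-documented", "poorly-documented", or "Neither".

well-documented

The expert witness pays 30; no expert pays 23.
well-documented: assigned the expert witness, nets 30 − 10 = 20; deviating to no expert nets 23.
poorly-documented: assigned no expert, nets 23; deviating to the expert witness nets 30 − 18 = 12.
The well-documented type gains 3 by deviating.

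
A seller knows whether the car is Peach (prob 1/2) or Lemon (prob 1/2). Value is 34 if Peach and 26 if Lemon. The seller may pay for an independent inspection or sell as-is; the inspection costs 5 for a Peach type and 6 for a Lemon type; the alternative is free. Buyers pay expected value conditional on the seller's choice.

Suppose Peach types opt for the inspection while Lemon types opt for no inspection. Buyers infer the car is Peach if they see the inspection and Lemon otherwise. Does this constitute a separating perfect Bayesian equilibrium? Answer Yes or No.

No

Under these beliefs, the inspection earns price 34 and no inspection earns price 26.
Peach: the inspection nets 34 − 5 = 29; no inspection nets 26. Peach prefers the inspection.
Lemon: the inspection nets 34 − 6 = 28; no inspection nets 26. Lemon would deviate to the inspection.
Lemon has a profitable deviation, so the profile is not an equilibrium.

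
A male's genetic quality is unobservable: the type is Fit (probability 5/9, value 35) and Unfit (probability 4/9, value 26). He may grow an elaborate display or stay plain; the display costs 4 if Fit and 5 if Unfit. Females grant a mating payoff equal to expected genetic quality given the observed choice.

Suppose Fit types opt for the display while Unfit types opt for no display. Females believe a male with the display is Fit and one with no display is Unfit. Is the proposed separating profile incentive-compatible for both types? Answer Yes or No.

No

Under these beliefs, the display earns mating payoff 35 and no display earns mating payoff 26.
Fit: the display nets 35 − 4 = 31; no display nets 26. Fit prefers the display.
Unfit: the display nets 35 − 5 = 30; no display nets 26. Unfit would deviate to the display.
Unfit has a profitable deviation, so the profile is not an equilibrium.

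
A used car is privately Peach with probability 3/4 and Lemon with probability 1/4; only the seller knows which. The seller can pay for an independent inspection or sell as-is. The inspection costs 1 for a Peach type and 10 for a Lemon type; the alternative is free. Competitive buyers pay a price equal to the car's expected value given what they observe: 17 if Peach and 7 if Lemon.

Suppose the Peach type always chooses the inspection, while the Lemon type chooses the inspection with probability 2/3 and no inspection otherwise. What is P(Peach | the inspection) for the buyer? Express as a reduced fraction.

P(the inspection) = (3/4)·1 + (1/4)·(2/3) = 11/12.
By Bayes' rule, P(Peach | the inspection) = (3/4) / (11/12) = 9/11.

9/11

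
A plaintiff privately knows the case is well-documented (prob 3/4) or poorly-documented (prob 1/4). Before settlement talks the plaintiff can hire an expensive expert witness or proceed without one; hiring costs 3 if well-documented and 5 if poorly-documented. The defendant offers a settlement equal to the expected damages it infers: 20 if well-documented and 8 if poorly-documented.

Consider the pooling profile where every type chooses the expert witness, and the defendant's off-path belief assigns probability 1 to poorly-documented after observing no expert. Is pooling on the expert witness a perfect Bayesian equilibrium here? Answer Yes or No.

On path, the defendant holds the prior and pays 3/4·20 + 1/4·8 = 17. Off path (no expert), believing poorly-documented, it pays 8.
well-documented: the expert witness nets 17 − 3 = 14; no expert nets 8. well-documented stays.
poorly-documented: the expert witness nets 17 − 5 = 12; no expert nets 8. poorly-documented stays.
No type deviates, so pooling is sustained.

Yes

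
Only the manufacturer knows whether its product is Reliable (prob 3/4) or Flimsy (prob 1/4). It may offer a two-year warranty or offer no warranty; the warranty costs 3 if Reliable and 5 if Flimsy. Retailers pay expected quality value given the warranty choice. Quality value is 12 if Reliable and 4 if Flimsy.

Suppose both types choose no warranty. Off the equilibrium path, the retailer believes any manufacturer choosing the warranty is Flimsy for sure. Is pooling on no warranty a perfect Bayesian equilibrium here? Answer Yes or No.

On path, the retailer holds the prior and pays 3/4·12 + 1/4·4 = 10. Off path (the warranty), believing Flimsy, it pays 4.
Reliable: no warranty nets 10; the warranty nets 4 − 3 = 1. Reliable stays.
Flimsy: no warranty nets 10; the warranty nets 4 − 5 = -1. Flimsy stays.
No type deviates, so pooling is sustained.

Yes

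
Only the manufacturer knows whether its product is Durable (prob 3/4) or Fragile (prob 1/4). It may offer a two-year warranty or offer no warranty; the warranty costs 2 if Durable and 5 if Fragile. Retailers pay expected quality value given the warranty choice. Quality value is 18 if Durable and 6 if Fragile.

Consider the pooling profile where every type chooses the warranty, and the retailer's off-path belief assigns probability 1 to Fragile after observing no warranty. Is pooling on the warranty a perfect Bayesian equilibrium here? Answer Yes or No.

Yes

On path, the retailer holds the prior and pays 3/4·18 + 1/4·6 = 15. Off path (no warranty), believing Fragile, it pays 6.
Durable: the warranty nets 15 − 2 = 13; no warranty nets 6. Durable stays.
Fragile: the warranty nets 15 − 5 = 10; no warranty nets 6. Fragile stays.
No type deviates, so pooling is sustained.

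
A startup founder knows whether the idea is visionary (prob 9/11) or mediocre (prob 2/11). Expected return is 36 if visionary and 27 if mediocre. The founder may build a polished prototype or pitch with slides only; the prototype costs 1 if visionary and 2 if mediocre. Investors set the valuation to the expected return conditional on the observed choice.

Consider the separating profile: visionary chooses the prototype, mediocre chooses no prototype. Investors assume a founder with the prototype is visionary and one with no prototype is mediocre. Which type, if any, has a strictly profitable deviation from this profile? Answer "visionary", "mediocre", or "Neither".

mediocre

The prototype pays 36; no prototype pays 27.
visionary: assigned the prototype, nets 36 − 1 = 35; deviating to no prototype nets 27.
mediocre: assigned no prototype, nets 27; deviating to the prototype nets 36 − 2 = 34.
The mediocre type gains 7 by deviating.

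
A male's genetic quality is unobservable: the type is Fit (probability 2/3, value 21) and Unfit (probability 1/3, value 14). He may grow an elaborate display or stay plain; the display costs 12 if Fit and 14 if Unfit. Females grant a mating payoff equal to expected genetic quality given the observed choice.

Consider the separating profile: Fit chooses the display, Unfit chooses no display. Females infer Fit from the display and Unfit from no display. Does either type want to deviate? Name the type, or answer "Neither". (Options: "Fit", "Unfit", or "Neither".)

The display pays 21; no display pays 14.
Fit: assigned the display, nets 21 − 12 = 9; deviating to no display nets 14.
Unfit: assigned no display, nets 14; deviating to the display nets 21 − 14 = 7.
The Fit type gains 5 by deviating.

Fit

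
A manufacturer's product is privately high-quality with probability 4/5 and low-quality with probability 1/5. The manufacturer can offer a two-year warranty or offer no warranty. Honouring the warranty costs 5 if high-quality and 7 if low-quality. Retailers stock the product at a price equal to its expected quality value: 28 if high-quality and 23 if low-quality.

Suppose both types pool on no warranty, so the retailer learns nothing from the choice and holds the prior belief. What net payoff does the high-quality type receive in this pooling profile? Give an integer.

27

Pooled price = 4/5·28 + 1/5·23 = 27.
high-quality pays no cost for no warranty, so net payoff = 27.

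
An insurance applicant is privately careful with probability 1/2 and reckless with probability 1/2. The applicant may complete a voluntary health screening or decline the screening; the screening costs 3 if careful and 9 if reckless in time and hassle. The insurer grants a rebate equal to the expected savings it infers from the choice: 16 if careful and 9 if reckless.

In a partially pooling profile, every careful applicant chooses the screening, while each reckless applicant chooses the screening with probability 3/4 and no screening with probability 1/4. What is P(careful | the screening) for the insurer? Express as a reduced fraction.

4/7

P(the screening) = (1/2)·1 + (1/2)·(3/4) = 7/8.
By Bayes' rule, P(careful | the screening) = (1/2) / (7/8) = 4/7.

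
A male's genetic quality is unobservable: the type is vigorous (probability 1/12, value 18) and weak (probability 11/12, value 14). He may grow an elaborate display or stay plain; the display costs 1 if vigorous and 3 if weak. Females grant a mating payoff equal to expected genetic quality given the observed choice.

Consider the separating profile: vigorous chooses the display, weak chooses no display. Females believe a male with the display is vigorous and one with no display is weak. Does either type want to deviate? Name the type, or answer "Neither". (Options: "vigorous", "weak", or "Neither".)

weak

The display pays 18; no display pays 14.
vigorous: assigned the display, nets 18 − 1 = 17; deviating to no display nets 14.
weak: assigned no display, nets 14; deviating to the display nets 18 − 3 = 15.
The weak type gains 1 by deviating.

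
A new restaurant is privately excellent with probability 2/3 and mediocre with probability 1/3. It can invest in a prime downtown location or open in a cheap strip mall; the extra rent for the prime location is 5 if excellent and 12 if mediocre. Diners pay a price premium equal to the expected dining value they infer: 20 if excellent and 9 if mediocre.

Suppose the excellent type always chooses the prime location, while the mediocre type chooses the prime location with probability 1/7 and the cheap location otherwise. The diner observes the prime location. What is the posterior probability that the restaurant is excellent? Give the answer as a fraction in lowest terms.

14/15

P(the prime location) = (2/3)·1 + (1/3)·(1/7) = 5/7.
By Bayes' rule, P(excellent | the prime location) = (2/3) / (5/7) = 14/15.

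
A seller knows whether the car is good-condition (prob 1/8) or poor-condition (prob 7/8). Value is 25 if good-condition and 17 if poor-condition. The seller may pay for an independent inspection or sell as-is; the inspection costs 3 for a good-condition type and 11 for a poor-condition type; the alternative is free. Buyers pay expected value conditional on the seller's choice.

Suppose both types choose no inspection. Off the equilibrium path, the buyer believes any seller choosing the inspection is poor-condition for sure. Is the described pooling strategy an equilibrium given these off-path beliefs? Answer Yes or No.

On path, the buyer holds the prior and pays 1/8·25 + 7/8·17 = 18. Off path (the inspection), believing poor-condition, it pays 17.
good-condition: no inspection nets 18; the inspection nets 17 − 3 = 14. good-condition stays.
poor-condition: no inspection nets 18; the inspection nets 17 − 11 = 6. poor-condition stays.
No type deviates, so pooling is sustained.

Yes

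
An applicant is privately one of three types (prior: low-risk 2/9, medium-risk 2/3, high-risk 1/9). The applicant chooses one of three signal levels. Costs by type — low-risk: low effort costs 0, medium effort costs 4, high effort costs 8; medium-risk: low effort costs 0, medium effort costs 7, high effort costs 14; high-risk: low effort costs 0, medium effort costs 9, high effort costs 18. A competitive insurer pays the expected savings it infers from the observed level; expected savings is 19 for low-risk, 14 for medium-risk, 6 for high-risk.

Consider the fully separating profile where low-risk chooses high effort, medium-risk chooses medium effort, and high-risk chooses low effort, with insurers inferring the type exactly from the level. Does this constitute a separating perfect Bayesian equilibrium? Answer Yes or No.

Yes

Separating rebates: high effort → 19, medium effort → 14, low effort → 6.
low-risk (assigned high effort): low effort: 6 − 0 = 6; medium effort: 14 − 4 = 10; high effort: 19 − 8 = 11. low-risk stays.
medium-risk (assigned medium effort): low effort: 6 − 0 = 6; medium effort: 14 − 7 = 7; high effort: 19 − 14 = 5. medium-risk stays.
high-risk (assigned low effort): low effort: 6 − 0 = 6; medium effort: 14 − 9 = 5; high effort: 19 − 18 = 1. high-risk stays.
Every type prefers its assigned level; separation holds.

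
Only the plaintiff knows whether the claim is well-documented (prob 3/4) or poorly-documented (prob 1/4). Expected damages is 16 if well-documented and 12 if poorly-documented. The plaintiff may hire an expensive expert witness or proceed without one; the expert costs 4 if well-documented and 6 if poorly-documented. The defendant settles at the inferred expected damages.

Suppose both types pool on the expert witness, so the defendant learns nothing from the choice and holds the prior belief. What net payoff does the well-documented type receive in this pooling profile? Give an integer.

Pooled settlement = 3/4·16 + 1/4·12 = 15.
well-documented pays cost 4 for the expert witness, so net payoff = 15 − 4 = 11.

11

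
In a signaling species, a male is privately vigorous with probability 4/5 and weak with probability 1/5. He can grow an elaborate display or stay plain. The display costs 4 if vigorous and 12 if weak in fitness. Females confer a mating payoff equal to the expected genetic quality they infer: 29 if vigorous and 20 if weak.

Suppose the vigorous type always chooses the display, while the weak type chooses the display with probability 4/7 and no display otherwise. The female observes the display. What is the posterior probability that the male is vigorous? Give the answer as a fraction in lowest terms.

7/8

P(the display) = (4/5)·1 + (1/5)·(4/7) = 32/35.
By Bayes' rule, P(vigorous | the display) = (4/5) / (32/35) = 7/8.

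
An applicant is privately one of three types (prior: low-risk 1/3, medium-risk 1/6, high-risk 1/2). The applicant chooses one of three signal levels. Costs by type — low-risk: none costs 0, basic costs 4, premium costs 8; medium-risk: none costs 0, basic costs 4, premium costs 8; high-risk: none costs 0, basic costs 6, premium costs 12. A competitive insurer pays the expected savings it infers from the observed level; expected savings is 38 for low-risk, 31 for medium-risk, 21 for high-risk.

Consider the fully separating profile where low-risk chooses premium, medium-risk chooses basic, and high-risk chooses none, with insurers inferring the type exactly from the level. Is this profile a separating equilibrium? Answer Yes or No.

Separating rebates: premium → 38, basic → 31, none → 21.
low-risk (assigned premium): none: 21 − 0 = 21; basic: 31 − 4 = 27; premium: 38 − 8 = 30. low-risk stays.
medium-risk (assigned basic): none: 21 − 0 = 21; basic: 31 − 4 = 27; premium: 38 − 8 = 30. medium-risk prefers premium.
high-risk (assigned none): none: 21 − 0 = 21; basic: 31 − 6 = 25; premium: 38 − 12 = 26. high-risk prefers premium.
At least one type deviates; the separating profile fails.

No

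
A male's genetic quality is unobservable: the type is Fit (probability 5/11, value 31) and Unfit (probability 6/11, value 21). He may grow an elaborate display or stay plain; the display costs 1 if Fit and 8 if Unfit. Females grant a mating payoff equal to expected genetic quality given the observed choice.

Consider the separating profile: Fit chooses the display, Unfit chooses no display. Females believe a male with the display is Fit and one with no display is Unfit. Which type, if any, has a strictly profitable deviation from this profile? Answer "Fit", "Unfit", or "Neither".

The display pays 31; no display pays 21.
Fit: assigned the display, nets 31 − 1 = 30; deviating to no display nets 21.
Unfit: assigned no display, nets 21; deviating to the display nets 31 − 8 = 23.
The Unfit type gains 2 by deviating.

Unfit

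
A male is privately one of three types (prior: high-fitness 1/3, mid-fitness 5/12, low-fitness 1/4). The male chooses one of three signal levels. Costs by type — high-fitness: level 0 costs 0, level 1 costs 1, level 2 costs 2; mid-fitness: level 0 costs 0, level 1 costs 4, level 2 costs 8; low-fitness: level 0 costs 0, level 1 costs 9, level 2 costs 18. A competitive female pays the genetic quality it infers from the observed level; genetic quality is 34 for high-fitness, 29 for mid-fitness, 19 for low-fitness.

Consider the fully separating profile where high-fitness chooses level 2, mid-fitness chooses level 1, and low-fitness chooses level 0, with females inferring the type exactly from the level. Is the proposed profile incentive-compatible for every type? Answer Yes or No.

No

Separating mating payoffs: level 2 → 34, level 1 → 29, level 0 → 19.
high-fitness (assigned level 2): level 0: 19 − 0 = 19; level 1: 29 − 1 = 28; level 2: 34 − 2 = 32. high-fitness stays.
mid-fitness (assigned level 1): level 0: 19 − 0 = 19; level 1: 29 − 4 = 25; level 2: 34 − 8 = 26. mid-fitness prefers level 2.
low-fitness (assigned level 0): level 0: 19 − 0 = 19; level 1: 29 − 9 = 20; level 2: 34 − 18 = 16. low-fitness prefers level 1.
At least one type deviates; the separating profile fails.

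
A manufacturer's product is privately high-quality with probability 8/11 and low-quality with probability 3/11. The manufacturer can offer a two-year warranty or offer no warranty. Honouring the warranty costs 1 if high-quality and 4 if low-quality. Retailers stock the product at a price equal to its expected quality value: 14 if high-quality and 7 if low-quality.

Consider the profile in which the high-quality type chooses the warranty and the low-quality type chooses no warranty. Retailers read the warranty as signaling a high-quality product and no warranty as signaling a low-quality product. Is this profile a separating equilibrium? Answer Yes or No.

Under these beliefs, the warranty earns price 14 and no warranty earns price 7.
high-quality: the warranty nets 14 − 1 = 13; no warranty nets 7. high-quality prefers the warranty.
low-quality: the warranty nets 14 − 4 = 10; no warranty nets 7. low-quality would deviate to the warranty.
low-quality has a profitable deviation, so the profile is not an equilibrium.

No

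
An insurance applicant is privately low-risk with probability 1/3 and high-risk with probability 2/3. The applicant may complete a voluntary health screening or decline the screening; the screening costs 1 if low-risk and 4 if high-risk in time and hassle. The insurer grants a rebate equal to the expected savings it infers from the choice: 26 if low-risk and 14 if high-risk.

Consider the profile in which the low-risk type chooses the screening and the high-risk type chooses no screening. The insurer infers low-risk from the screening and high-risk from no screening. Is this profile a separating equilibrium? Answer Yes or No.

No

Under these beliefs, the screening earns rebate 26 and no screening earns rebate 14.
low-risk: the screening nets 26 − 1 = 25; no screening nets 14. low-risk prefers the screening.
high-risk: the screening nets 26 − 4 = 22; no screening nets 14. high-risk would deviate to the screening.
high-risk has a profitable deviation, so the profile is not an equilibrium.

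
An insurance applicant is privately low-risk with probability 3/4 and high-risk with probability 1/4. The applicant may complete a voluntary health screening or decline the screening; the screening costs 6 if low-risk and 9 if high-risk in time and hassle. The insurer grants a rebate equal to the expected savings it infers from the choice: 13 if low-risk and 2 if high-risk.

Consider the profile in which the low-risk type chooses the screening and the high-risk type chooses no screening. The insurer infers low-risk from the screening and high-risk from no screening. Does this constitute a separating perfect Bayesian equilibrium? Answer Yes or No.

No

Under these beliefs, the screening earns rebate 13 and no screening earns rebate 2.
low-risk: the screening nets 13 − 6 = 7; no screening nets 2. low-risk prefers the screening.
high-risk: the screening nets 13 − 9 = 4; no screening nets 2. high-risk would deviate to the screening.
high-risk has a profitable deviation, so the profile is not an equilibrium.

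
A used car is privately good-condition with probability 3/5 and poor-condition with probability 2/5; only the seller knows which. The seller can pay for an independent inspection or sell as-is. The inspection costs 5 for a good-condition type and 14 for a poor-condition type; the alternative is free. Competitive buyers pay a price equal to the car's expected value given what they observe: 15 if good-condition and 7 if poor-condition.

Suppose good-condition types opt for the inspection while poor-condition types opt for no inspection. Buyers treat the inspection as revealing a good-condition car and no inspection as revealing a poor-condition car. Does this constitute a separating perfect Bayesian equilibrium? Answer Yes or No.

Under these beliefs, the inspection earns price 15 and no inspection earns price 7.
good-condition: the inspection nets 15 − 5 = 10; no inspection nets 7. good-condition prefers the inspection.
poor-condition: the inspection nets 15 − 14 = 1; no inspection nets 7. poor-condition prefers no inspection.
Neither type deviates, so the separating profile is an equilibrium.

Yes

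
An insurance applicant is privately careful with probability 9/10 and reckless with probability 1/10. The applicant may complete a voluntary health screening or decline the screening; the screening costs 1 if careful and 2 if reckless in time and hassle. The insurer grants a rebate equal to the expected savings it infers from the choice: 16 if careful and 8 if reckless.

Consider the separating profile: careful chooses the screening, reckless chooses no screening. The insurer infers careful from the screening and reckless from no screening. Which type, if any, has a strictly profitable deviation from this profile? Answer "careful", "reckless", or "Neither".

The screening pays 16; no screening pays 8.
careful: assigned the screening, nets 16 − 1 = 15; deviating to no screening nets 8.
reckless: assigned no screening, nets 8; deviating to the screening nets 16 − 2 = 14.
The reckless type gains 6 by deviating.

reckless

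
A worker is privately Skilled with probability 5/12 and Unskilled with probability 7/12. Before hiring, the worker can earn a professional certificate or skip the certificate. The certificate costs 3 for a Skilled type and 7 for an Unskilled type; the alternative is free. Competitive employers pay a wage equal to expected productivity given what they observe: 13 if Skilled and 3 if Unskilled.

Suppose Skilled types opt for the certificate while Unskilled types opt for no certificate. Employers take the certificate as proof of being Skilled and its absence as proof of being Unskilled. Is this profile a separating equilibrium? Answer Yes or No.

No

Under these beliefs, the certificate earns wage 13 and no certificate earns wage 3.
Skilled: the certificate nets 13 − 3 = 10; no certificate nets 3. Skilled prefers the certificate.
Unskilled: the certificate nets 13 − 7 = 6; no certificate nets 3. Unskilled would deviate to the certificate.
Unskilled has a profitable deviation, so the profile is not an equilibrium.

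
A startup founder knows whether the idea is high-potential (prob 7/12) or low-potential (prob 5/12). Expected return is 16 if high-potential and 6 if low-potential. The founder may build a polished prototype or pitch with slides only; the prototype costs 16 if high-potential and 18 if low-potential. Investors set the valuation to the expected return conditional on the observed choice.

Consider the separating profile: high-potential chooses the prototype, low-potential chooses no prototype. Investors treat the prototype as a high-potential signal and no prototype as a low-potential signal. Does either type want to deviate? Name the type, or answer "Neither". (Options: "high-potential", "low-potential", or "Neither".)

The prototype pays 16; no prototype pays 6.
high-potential: assigned the prototype, nets 16 − 16 = 0; deviating to no prototype nets 6.
low-potential: assigned no prototype, nets 6; deviating to the prototype nets 16 − 18 = -2.
The high-potential type gains 6 by deviating.

high-potential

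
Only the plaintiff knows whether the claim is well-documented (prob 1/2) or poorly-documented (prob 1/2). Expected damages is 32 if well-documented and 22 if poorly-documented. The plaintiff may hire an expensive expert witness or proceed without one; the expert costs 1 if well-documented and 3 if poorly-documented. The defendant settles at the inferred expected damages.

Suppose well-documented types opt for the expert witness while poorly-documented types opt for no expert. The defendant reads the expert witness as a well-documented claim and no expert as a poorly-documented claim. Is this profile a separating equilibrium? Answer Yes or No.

Under these beliefs, the expert witness earns settlement 32 and no expert earns settlement 22.
well-documented: the expert witness nets 32 − 1 = 31; no expert nets 22. well-documented prefers the expert witness.
poorly-documented: the expert witness nets 32 − 3 = 29; no expert nets 22. poorly-documented would deviate to the expert witness.
poorly-documented has a profitable deviation, so the profile is not an equilibrium.

No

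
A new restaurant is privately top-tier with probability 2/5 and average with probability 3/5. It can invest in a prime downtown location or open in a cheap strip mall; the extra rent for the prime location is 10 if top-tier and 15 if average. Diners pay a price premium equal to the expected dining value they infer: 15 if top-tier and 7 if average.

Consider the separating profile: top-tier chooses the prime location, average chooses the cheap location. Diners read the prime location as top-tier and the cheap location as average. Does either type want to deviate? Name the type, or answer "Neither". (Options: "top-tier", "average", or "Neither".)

top-tier

The prime location pays 15; the cheap location pays 7.
top-tier: assigned the prime location, nets 15 − 10 = 5; deviating to the cheap location nets 7.
average: assigned the cheap location, nets 7; deviating to the prime location nets 15 − 15 = 0.
The top-tier type gains 2 by deviating.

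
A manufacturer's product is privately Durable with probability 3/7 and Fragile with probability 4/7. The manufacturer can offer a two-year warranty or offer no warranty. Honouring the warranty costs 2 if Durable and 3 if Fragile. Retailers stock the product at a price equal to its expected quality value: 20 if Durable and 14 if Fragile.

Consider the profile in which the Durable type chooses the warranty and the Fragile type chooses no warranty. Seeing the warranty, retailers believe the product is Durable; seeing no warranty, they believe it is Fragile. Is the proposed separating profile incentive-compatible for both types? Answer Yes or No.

No

Under these beliefs, the warranty earns price 20 and no warranty earns price 14.
Durable: the warranty nets 20 − 2 = 18; no warranty nets 14. Durable prefers the warranty.
Fragile: the warranty nets 20 − 3 = 17; no warranty nets 14. Fragile would deviate to the warranty.
Fragile has a profitable deviation, so the profile is not an equilibrium.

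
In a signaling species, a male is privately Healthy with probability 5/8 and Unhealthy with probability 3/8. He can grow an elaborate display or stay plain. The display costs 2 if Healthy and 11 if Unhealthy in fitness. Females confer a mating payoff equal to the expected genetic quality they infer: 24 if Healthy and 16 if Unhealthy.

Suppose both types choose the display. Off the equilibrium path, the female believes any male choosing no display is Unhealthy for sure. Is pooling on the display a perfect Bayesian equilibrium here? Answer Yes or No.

No

On path, the female holds the prior and pays 5/8·24 + 3/8·16 = 21. Off path (no display), believing Unhealthy, it pays 16.
Healthy: the display nets 21 − 2 = 19; no display nets 16. Healthy stays.
Unhealthy: the display nets 21 − 11 = 10; no display nets 16. Unhealthy would deviate.
A type deviates, so pooling fails.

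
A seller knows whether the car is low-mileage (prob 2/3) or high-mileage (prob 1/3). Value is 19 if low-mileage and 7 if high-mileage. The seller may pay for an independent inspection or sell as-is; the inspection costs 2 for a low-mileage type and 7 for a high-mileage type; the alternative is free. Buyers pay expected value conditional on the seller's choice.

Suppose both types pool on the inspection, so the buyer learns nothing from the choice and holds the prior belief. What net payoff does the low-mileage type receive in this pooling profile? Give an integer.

Pooled price = 2/3·19 + 1/3·7 = 15.
low-mileage pays cost 2 for the inspection, so net payoff = 15 − 2 = 13.

13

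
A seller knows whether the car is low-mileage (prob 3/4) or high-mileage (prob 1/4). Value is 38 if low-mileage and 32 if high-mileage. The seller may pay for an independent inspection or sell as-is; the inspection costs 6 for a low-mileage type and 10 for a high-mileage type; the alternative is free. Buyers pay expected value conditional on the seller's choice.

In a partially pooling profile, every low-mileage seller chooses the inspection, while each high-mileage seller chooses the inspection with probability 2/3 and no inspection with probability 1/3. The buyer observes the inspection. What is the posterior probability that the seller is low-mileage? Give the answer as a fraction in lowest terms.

9/11

P(the inspection) = (3/4)·1 + (1/4)·(2/3) = 11/12.
By Bayes' rule, P(low-mileage | the inspection) = (3/4) / (11/12) = 9/11.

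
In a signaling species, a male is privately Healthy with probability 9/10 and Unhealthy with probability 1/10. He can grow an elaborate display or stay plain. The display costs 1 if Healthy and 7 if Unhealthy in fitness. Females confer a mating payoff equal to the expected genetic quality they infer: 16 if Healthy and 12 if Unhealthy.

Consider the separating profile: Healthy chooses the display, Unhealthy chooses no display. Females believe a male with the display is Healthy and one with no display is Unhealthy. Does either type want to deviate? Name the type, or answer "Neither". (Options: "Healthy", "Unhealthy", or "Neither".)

Neither

The display pays 16; no display pays 12.
Healthy: assigned the display, nets 16 − 1 = 15; deviating to no display nets 12.
Unhealthy: assigned no display, nets 12; deviating to the display nets 16 − 7 = 9.
Both types strictly prefer their assigned action; no profitable deviation.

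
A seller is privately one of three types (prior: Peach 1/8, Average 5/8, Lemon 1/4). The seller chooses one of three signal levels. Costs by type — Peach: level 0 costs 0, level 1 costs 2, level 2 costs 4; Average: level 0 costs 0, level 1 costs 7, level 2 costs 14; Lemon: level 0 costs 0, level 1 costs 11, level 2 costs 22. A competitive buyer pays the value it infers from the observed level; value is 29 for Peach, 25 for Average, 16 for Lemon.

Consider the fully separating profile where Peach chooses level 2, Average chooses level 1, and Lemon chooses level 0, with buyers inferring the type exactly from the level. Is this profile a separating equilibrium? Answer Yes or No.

Yes

Separating prices: level 2 → 29, level 1 → 25, level 0 → 16.
Peach (assigned level 2): level 0: 16 − 0 = 16; level 1: 25 − 2 = 23; level 2: 29 − 4 = 25. Peach stays.
Average (assigned level 1): level 0: 16 − 0 = 16; level 1: 25 − 7 = 18; level 2: 29 − 14 = 15. Average stays.
Lemon (assigned level 0): level 0: 16 − 0 = 16; level 1: 25 − 11 = 14; level 2: 29 − 22 = 7. Lemon stays.
Every type prefers its assigned level; separation holds.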